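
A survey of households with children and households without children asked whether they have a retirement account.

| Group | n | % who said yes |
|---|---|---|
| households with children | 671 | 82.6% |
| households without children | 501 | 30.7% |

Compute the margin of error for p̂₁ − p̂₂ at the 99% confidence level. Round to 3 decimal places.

0.065

SE₁ = √(p̂₁(1−p̂₁)/n₁) = √(0.8260·0.1740/671) = 0.01464; SE₂ = √(0.3070·0.6930/501) = 0.02061.
Independent samples: SE of the difference = √(SE₁² + SE₂²) = √(0.0002143296 + 0.0004247721) = 0.02528.
z* for 99% confidence is 2.576, so the margin of error is 2.576 × 0.02528 = 0.06512.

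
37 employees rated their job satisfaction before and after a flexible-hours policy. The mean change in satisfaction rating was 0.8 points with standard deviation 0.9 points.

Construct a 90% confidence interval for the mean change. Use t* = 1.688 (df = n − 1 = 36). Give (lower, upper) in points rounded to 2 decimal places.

(0.55, 1.05)

Paired design: SE = s_d/√n = 0.9/√37 = 0.1480.
t* = 1.688; margin of error = 1.688 × 0.1480 = 0.2498.
0.8 ± 0.2498 → (0.55, 1.05).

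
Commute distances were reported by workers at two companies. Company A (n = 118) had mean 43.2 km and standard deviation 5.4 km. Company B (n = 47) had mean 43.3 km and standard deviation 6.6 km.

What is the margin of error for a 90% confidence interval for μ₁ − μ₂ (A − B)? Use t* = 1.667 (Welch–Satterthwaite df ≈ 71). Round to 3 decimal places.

Per-group SEs: s₁/√n₁ = 5.4/√118 = 0.4971, s₂/√n₂ = 6.6/√47 = 0.9627.
Unpooled SE of the difference: √(0.24710841 + 0.92679129) = 1.0835.
Margin of error = t* · SE = 1.667 × 1.0835 = 1.8062.

1.806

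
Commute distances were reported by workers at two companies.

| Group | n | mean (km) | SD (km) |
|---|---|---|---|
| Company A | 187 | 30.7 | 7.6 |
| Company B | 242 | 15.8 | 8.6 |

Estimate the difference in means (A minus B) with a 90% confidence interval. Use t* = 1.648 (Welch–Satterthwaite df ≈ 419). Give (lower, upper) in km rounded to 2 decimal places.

SE₁ = s₁/√n₁ = 7.6/√187 = 0.5558; SE₂ = 8.6/√242 = 0.5528.
Independent samples, unequal variances: SE_diff = √(SE₁² + SE₂²) = √(0.30891364 + 0.30558784) = 0.7839.
t* = 1.648, so margin of error = 1.648 × 0.7839 = 1.2919.
Difference in means = 30.7 − 15.8 = 14.9000.
14.9000 ± 1.2919 → (13.61, 16.19).

(13.61, 16.19)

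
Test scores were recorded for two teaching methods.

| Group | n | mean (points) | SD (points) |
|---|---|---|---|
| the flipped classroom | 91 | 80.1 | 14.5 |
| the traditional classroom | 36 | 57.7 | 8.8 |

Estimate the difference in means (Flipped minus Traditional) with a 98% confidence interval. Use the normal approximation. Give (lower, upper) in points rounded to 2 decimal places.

(17.49, 27.31)

Per-group SEs: s₁/√n₁ = 14.5/√91 = 1.5200, s₂/√n₂ = 8.8/√36 = 1.4667.
Unpooled SE of the difference: √(2.3104 + 2.15120889) = 2.1123.
Margin of error = z* · SE = 2.326 × 2.1123 = 4.9132.
x̄₁ − x̄₂ = 80.1 − 57.7 = 22.4000.
CI: 22.4000 ± 4.9132 = (17.49, 27.31).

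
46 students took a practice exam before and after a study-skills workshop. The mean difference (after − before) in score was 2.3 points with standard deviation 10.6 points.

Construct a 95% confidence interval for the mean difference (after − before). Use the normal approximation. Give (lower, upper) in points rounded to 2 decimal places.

Paired design: SE = s_d/√n = 10.6/√46 = 1.5629.
z* = 1.960; margin of error = 1.960 × 1.5629 = 3.0633.
2.3 ± 3.0633 → (-0.76, 5.36).

(-0.76, 5.36)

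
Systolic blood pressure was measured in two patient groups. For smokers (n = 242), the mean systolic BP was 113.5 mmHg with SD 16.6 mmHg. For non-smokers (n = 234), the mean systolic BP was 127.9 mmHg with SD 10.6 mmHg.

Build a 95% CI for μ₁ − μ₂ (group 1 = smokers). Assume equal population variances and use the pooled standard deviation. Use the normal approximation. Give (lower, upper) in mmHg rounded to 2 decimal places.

Pooled variance s_p² = [241·16.6² + 233·10.6²] / (242+234−2) = 195.3372, so s_p = 13.9763.
SE_diff = s_p·√(1/n₁ + 1/n₂) = 13.9763·√(1/242 + 1/234) = 1.2814.
z* = 1.960; margin = 1.960 × 1.2814 = 2.5115.
Difference = 113.5 − 127.9 = -14.4000.
-14.4000 ± 2.5115 → (-16.91, -11.89).

(-16.91, -11.89)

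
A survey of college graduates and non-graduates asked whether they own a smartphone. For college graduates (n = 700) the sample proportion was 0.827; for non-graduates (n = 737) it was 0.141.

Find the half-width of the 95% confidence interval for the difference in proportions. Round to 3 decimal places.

The two standard errors are √(0.8270×0.1730/700) = 0.01430 and √(0.1410×0.8590/737) = 0.01282.
Because the samples are independent, SE_diff = √(0.01430² + 0.01282²) = 0.01921.
Using z* = 1.960 for 95%, ME = 1.960 × 0.01921 = 0.03765.

0.038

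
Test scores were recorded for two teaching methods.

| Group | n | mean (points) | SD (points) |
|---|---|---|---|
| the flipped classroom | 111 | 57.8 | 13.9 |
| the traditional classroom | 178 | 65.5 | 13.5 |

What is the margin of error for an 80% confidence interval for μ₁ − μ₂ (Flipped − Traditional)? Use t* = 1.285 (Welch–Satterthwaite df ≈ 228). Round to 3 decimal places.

Per-group SEs: s₁/√n₁ = 13.9/√111 = 1.3193, s₂/√n₂ = 13.5/√178 = 1.0119.
Unpooled SE of the difference: √(1.74055249 + 1.02394161) = 1.6627.
Margin of error = t* · SE = 1.285 × 1.6627 = 2.1366.

2.137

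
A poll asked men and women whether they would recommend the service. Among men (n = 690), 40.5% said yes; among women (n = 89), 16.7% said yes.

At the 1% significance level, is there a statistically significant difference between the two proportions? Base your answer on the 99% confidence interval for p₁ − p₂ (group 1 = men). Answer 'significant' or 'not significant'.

significant

The two standard errors are √(0.4050×0.5950/690) = 0.01869 and √(0.1670×0.8330/89) = 0.03954.
Because the samples are independent, SE_diff = √(0.01869² + 0.03954²) = 0.04373.
Using z* = 2.576 for 99%, ME = 2.576 × 0.04373 = 0.11265.
p̂₁ − p̂₂ = 0.2380; interval 0.2380 ± 0.11265 gives (0.12535, 0.35065).
The interval (0.12535, 0.35065) does not contain 0, so the difference is significant.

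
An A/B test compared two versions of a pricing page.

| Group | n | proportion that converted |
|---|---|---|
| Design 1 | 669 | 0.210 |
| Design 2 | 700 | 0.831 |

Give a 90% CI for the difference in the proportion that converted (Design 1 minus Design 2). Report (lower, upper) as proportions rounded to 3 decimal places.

(-0.656, -0.586)

SE₁ = √(p̂₁(1−p̂₁)/n₁) = √(0.2100·0.7900/669) = 0.01575; SE₂ = √(0.8310·0.1690/700) = 0.01416.
Independent samples: SE of the difference = √(SE₁² + SE₂²) = √(0.0002480625 + 0.0002005056) = 0.02118.
z* for 90% confidence is 1.645, so the margin of error is 1.645 × 0.02118 = 0.03484.
Point estimate p̂₁ − p̂₂ = 0.2100 − 0.8310 = -0.6210.
-0.6210 ± 0.03484 → (-0.656, -0.586).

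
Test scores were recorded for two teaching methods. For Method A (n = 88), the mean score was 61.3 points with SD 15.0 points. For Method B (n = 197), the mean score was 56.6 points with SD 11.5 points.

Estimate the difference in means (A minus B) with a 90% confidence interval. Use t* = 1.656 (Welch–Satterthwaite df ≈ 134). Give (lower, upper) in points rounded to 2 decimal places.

SE₁ = s₁/√n₁ = 15.0/√88 = 1.5990; SE₂ = 11.5/√197 = 0.8193.
Independent samples, unequal variances: SE_diff = √(SE₁² + SE₂²) = √(2.556801 + 0.67125249) = 1.7967.
t* = 1.656, so margin of error = 1.656 × 1.7967 = 2.9753.
Difference in means = 61.3 − 56.6 = 4.7000.
4.7000 ± 2.9753 → (1.72, 7.68).

(1.72, 7.68)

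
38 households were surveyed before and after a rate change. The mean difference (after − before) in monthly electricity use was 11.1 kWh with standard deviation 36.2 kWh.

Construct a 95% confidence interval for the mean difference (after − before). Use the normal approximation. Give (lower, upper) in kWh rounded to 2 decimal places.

(-0.41, 22.61)

Paired design: SE = s_d/√n = 36.2/√38 = 5.8724.
z* = 1.960; margin of error = 1.960 × 5.8724 = 11.5099.
11.1 ± 11.5099 → (-0.41, 22.61).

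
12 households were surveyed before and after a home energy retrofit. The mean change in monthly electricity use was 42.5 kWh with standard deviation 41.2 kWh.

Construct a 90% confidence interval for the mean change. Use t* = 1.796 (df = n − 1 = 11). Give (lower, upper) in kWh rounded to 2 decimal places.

(21.14, 63.86)

This is a matched-pairs design, so SE = s_d/√n = 41.2/√12 = 11.8934.
Margin = 1.796 × 11.8934 = 21.3605; the interval is 42.5 ± 21.3605 = (21.14, 63.86).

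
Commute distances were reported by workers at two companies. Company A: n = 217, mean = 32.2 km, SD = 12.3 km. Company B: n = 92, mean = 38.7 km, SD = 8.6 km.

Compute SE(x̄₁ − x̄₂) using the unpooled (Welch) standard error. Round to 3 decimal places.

1.225

Per-group SEs: s₁/√n₁ = 12.3/√217 = 0.8350, s₂/√n₂ = 8.6/√92 = 0.8966.
Unpooled SE of the difference: √(0.697225 + 0.80389156) = 1.2252.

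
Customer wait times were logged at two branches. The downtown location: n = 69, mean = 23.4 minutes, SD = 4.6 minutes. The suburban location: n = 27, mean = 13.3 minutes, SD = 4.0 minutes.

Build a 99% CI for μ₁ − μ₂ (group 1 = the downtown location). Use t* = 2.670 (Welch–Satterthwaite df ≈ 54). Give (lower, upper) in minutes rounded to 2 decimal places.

(7.57, 12.63)

Standard errors of each mean: 4.6/√69 = 0.5538 and 4.0/√27 = 0.7698.
SE(x̄₁ − x̄₂) = √(0.5538² + 0.7698²) = 0.9483 for independent samples with unequal variances.
With t* = 2.670, the margin is 2.670 × 0.9483 = 2.5320.
x̄₁ − x̄₂ = 23.4 − 13.3 = 10.1000; the interval is 10.1000 ± 2.5320 = (7.57, 12.63).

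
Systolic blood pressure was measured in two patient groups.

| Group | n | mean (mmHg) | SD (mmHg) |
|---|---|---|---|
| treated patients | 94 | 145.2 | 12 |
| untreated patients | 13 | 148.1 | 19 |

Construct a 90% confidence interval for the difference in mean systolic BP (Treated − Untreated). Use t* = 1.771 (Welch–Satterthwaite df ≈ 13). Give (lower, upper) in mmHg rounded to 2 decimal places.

SE₁ = s₁/√n₁ = 12/√94 = 1.2377; SE₂ = 19/√13 = 5.2697.
Independent samples, unequal variances: SE_diff = √(SE₁² + SE₂²) = √(1.53190129 + 27.76973809) = 5.4131.
t* = 1.771, so margin of error = 1.771 × 5.4131 = 9.5866.
Difference in means = 145.2 − 148.1 = -2.9000.
-2.9000 ± 9.5866 → (-12.49, 6.69).

(-12.49, 6.69)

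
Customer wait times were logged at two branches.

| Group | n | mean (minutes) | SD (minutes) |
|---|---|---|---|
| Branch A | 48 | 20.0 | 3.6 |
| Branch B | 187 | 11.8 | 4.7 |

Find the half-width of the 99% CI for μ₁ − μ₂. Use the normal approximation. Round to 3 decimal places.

Standard errors of each mean: 3.6/√48 = 0.5196 and 4.7/√187 = 0.3437.
SE(x̄₁ − x̄₂) = √(0.5196² + 0.3437²) = 0.6230 for independent samples with unequal variances.
With z* = 2.576, the margin is 2.576 × 0.6230 = 1.6048.

1.605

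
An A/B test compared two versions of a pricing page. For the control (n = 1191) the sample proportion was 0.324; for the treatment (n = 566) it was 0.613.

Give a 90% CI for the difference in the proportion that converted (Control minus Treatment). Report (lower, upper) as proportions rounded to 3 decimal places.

The two standard errors are √(0.3240×0.6760/1191) = 0.01356 and √(0.6130×0.3870/566) = 0.02047.
Because the samples are independent, SE_diff = √(0.01356² + 0.02047²) = 0.02455.
Using z* = 1.645 for 90%, ME = 1.645 × 0.02455 = 0.04038.
p̂₁ − p̂₂ = -0.2890; interval -0.2890 ± 0.04038 gives (-0.329, -0.249).

(-0.329, -0.249)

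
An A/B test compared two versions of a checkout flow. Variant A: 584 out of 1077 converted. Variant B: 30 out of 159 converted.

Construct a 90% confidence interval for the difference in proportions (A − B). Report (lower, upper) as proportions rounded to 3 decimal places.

First, p̂₁ = 584/1077 = 0.5422; p̂₂ = 30/159 = 0.1887.
The two standard errors are √(0.5422×0.4578/1077) = 0.01518 and √(0.1887×0.8113/159) = 0.03103.
Because the samples are independent, SE_diff = √(0.01518² + 0.03103²) = 0.03454.
Using z* = 1.645 for 90%, ME = 1.645 × 0.03454 = 0.05682.
p̂₁ − p̂₂ = 0.3535; interval 0.3535 ± 0.05682 gives (0.297, 0.410).

(0.297, 0.410)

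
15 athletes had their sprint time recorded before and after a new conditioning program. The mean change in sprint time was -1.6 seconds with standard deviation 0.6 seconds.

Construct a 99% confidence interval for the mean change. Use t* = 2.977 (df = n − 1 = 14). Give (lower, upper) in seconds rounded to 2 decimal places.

Paired design: SE = s_d/√n = 0.6/√15 = 0.1549.
t* = 2.977; margin of error = 2.977 × 0.1549 = 0.4611.
-1.6 ± 0.4611 → (-2.06, -1.14).

(-2.06, -1.14)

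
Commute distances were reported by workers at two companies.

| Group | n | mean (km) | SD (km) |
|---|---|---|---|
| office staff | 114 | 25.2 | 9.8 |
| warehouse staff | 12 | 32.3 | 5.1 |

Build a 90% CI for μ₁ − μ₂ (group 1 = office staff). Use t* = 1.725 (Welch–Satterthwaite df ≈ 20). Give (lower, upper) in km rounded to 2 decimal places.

(-10.09, -4.11)

Standard errors of each mean: 9.8/√114 = 0.9179 and 5.1/√12 = 1.4722.
SE(x̄₁ − x̄₂) = √(0.9179² + 1.4722²) = 1.7349 for independent samples with unequal variances.
With t* = 1.725, the margin is 1.725 × 1.7349 = 2.9927.
x̄₁ − x̄₂ = 25.2 − 32.3 = -7.1000; the interval is -7.1000 ± 2.9927 = (-10.09, -4.11).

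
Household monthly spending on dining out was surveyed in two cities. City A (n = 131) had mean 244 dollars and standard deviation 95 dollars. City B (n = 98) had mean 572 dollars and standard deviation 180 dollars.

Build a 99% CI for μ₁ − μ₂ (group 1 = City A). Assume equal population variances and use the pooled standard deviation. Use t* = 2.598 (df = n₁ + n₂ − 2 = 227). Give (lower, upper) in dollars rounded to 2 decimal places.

s_p = √[((n₁−1)s₁² + (n₂−1)s₂²)/(n₁+n₂−2)] = √[(130·95² + 97·180²)/227] = 137.8892.
SE = 137.8892·√(1/131 + 1/98) = 18.4162.
With t* = 2.598, margin = 2.598 × 18.4162 = 47.8453.
x̄₁ − x̄₂ = 244 − 572 = -328.0000; interval -328.0000 ± 47.8453 = (-375.85, -280.15).

(-375.85, -280.15)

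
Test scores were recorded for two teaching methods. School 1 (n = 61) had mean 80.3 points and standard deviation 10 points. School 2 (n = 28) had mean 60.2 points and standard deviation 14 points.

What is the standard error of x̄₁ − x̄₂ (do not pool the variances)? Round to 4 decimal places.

2.9393

SE₁ = s₁/√n₁ = 10/√61 = 1.2804; SE₂ = 14/√28 = 2.6458.
Independent samples, unequal variances: SE_diff = √(SE₁² + SE₂²) = √(1.63942416 + 7.00025764) = 2.9393.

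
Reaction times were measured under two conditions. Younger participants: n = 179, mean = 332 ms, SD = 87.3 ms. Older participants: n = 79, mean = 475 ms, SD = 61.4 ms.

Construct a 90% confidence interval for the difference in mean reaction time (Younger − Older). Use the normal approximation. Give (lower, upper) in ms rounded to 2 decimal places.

(-158.63, -127.37)

SE₁ = s₁/√n₁ = 87.3/√179 = 6.5251; SE₂ = 61.4/√79 = 6.9080.
Independent samples, unequal variances: SE_diff = √(SE₁² + SE₂²) = √(42.57693001 + 47.720464) = 9.5025.
z* = 1.645, so margin of error = 1.645 × 9.5025 = 15.6316.
Difference in means = 332 − 475 = -143.0000.
-143.0000 ± 15.6316 → (-158.63, -127.37).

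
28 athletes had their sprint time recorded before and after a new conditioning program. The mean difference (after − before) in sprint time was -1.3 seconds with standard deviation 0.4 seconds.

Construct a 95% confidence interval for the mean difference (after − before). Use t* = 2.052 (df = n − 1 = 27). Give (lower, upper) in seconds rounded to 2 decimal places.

Paired design: SE = s_d/√n = 0.4/√28 = 0.0756.
t* = 2.052; margin of error = 2.052 × 0.0756 = 0.1551.
-1.3 ± 0.1551 → (-1.46, -1.14).

(-1.46, -1.14)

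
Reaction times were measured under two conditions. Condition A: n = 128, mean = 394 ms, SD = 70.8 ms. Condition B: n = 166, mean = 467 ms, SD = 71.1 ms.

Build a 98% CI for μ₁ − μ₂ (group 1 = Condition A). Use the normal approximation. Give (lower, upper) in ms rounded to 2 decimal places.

(-92.41, -53.59)

SE₁ = s₁/√n₁ = 70.8/√128 = 6.2579; SE₂ = 71.1/√166 = 5.5184.
Independent samples, unequal variances: SE_diff = √(SE₁² + SE₂²) = √(39.16131241 + 30.45273856) = 8.3435.
z* = 2.326, so margin of error = 2.326 × 8.3435 = 19.4070.
Difference in means = 394 − 467 = -73.0000.
-73.0000 ± 19.4070 → (-92.41, -53.59).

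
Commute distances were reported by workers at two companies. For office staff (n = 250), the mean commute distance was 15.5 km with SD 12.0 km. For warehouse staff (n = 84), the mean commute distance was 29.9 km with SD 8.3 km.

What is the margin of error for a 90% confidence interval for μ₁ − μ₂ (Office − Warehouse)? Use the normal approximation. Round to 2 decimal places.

1.94

Per-group SEs: s₁/√n₁ = 12.0/√250 = 0.7589, s₂/√n₂ = 8.3/√84 = 0.9056.
Unpooled SE of the difference: √(0.57592921 + 0.82011136) = 1.1815.
Margin of error = z* · SE = 1.645 × 1.1815 = 1.9436.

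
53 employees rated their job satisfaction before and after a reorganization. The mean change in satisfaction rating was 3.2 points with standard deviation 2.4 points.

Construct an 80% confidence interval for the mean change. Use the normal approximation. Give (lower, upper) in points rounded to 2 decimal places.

(2.78, 3.62)

Paired design: SE = s_d/√n = 2.4/√53 = 0.3297.
z* = 1.282; margin of error = 1.282 × 0.3297 = 0.4227.
3.2 ± 0.4227 → (2.78, 3.62).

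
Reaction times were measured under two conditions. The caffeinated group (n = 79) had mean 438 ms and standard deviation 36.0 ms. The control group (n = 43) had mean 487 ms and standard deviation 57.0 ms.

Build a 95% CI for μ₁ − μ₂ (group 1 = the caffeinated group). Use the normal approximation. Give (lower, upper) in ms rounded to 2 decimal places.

(-67.80, -30.20)

Per-group SEs: s₁/√n₁ = 36.0/√79 = 4.0503, s₂/√n₂ = 57.0/√43 = 8.6924.
Unpooled SE of the difference: √(16.40493009 + 75.55781776) = 9.5897.
Margin of error = z* · SE = 1.960 × 9.5897 = 18.7958.
x̄₁ − x̄₂ = 438 − 487 = -49.0000.
CI: -49.0000 ± 18.7958 = (-67.80, -30.20).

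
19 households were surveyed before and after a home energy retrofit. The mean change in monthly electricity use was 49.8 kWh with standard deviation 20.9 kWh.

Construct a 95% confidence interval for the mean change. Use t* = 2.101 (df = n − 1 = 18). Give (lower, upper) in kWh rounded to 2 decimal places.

Paired design: SE = s_d/√n = 20.9/√19 = 4.7948.
t* = 2.101; margin of error = 2.101 × 4.7948 = 10.0739.
49.8 ± 10.0739 → (39.73, 59.87).

(39.73, 59.87)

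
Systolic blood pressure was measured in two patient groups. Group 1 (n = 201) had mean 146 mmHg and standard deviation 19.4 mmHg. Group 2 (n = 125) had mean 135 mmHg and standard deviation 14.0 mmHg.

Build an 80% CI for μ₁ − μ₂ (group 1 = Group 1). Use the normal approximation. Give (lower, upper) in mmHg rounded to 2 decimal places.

SE₁ = s₁/√n₁ = 19.4/√201 = 1.3684; SE₂ = 14.0/√125 = 1.2522.
Independent samples, unequal variances: SE_diff = √(SE₁² + SE₂²) = √(1.87251856 + 1.56800484) = 1.8549.
z* = 1.282, so margin of error = 1.282 × 1.8549 = 2.3780.
Difference in means = 146 − 135 = 11.0000.
11.0000 ± 2.3780 → (8.62, 13.38).

(8.62, 13.38)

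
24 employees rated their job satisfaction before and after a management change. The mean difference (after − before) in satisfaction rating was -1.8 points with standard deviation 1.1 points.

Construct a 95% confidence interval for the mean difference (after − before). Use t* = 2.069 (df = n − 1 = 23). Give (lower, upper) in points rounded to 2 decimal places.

This is a matched-pairs design, so SE = s_d/√n = 1.1/√24 = 0.2245.
Margin = 2.069 × 0.2245 = 0.4645; the interval is -1.8 ± 0.4645 = (-2.26, -1.34).

(-2.26, -1.34)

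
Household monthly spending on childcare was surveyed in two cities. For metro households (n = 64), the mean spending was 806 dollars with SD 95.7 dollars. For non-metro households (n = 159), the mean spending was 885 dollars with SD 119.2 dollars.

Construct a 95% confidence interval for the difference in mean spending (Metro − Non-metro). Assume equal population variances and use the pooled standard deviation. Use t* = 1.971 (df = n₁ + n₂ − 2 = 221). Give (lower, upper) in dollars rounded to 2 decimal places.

Pooled variance s_p² = [63·95.7² + 158·119.2²] / (64+159−2) = 12769.0045, so s_p = 113.0000.
SE_diff = s_p·√(1/n₁ + 1/n₂) = 113.0000·√(1/64 + 1/159) = 16.7279.
t* = 1.971; margin = 1.971 × 16.7279 = 32.9707.
Difference = 806 − 885 = -79.0000.
-79.0000 ± 32.9707 → (-111.97, -46.03).

(-111.97, -46.03)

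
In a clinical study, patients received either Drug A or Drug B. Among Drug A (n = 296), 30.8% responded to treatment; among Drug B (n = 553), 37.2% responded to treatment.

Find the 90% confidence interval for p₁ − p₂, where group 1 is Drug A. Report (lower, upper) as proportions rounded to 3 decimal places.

(-0.120, -0.008)

The two standard errors are √(0.3080×0.6920/296) = 0.02683 and √(0.3720×0.6280/553) = 0.02055.
Because the samples are independent, SE_diff = √(0.02683² + 0.02055²) = 0.03380.
Using z* = 1.645 for 90%, ME = 1.645 × 0.03380 = 0.05560.
p̂₁ − p̂₂ = -0.0640; interval -0.0640 ± 0.05560 gives (-0.120, -0.008).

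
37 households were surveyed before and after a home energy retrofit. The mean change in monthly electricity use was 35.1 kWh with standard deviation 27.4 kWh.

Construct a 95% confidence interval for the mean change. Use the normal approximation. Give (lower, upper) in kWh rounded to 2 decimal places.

This is a matched-pairs design, so SE = s_d/√n = 27.4/√37 = 4.5045.
Margin = 1.960 × 4.5045 = 8.8288; the interval is 35.1 ± 8.8288 = (26.27, 43.93).

(26.27, 43.93)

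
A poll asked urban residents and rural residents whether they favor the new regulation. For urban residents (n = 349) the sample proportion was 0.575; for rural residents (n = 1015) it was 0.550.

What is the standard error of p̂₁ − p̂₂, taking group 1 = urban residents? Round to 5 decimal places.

Each SE is √(p̂(1−p̂)/n): √(0.5750·0.4250/349) = 0.02646 and √(0.5500·0.4500/1015) = 0.01562.
SE(p̂₁ − p̂₂) = √(SE₁² + SE₂²) = √(0.0007001316 + 0.0002439844) = 0.03073, since the two samples are independent.

0.03073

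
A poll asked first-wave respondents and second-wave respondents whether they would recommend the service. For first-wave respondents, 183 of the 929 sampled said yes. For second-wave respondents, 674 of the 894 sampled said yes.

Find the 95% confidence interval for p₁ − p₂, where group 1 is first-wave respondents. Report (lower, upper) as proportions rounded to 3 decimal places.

First, p̂₁ = 183/929 = 0.1970; p̂₂ = 674/894 = 0.7539.
The two standard errors are √(0.1970×0.8030/929) = 0.01305 and √(0.7539×0.2461/894) = 0.01441.
Because the samples are independent, SE_diff = √(0.01305² + 0.01441²) = 0.01944.
Using z* = 1.960 for 95%, ME = 1.960 × 0.01944 = 0.03810.
p̂₁ − p̂₂ = -0.5569; interval -0.5569 ± 0.03810 gives (-0.595, -0.519).

(-0.595, -0.519)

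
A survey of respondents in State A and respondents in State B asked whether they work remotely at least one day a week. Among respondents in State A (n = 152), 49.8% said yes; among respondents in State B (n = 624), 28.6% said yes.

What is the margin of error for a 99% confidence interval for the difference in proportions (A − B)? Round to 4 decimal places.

The two standard errors are √(0.4980×0.5020/152) = 0.04056 and √(0.2860×0.7140/624) = 0.01809.
Because the samples are independent, SE_diff = √(0.04056² + 0.01809²) = 0.04441.
Using z* = 2.576 for 99%, ME = 2.576 × 0.04441 = 0.11440.

0.1144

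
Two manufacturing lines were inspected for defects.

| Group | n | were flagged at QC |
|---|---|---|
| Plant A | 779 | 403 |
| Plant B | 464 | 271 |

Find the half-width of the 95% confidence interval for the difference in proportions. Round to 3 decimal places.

0.057

Sample proportions: 403/779 = 0.5173, 271/464 = 0.5841.
Each SE is √(p̂(1−p̂)/n): √(0.5173·0.4827/779) = 0.01790 and √(0.5841·0.4159/464) = 0.02288.
SE(p̂₁ − p̂₂) = √(SE₁² + SE₂²) = √(0.00032041 + 0.0005234944) = 0.02905, since the two samples are independent.
At 95% confidence z* = 1.960; margin = 1.960 × 0.02905 = 0.05694.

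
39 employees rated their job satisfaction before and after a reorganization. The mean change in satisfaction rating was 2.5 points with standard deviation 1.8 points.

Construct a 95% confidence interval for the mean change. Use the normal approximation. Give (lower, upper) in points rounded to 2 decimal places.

(1.94, 3.06)

This is a matched-pairs design, so SE = s_d/√n = 1.8/√39 = 0.2882.
Margin = 1.960 × 0.2882 = 0.5649; the interval is 2.5 ± 0.5649 = (1.94, 3.06).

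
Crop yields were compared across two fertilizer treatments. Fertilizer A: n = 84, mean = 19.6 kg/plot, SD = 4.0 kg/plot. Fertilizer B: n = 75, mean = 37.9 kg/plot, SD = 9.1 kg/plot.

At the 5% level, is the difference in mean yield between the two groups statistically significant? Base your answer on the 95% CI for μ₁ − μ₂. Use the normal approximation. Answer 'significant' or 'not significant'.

significant

SE₁ = s₁/√n₁ = 4.0/√84 = 0.4364; SE₂ = 9.1/√75 = 1.0508.
Independent samples, unequal variances: SE_diff = √(SE₁² + SE₂²) = √(0.19044496 + 1.10418064) = 1.1378.
z* = 1.960, so margin of error = 1.960 × 1.1378 = 2.2301.
Difference in means = 19.6 − 37.9 = -18.3000.
-18.3000 ± 2.2301 → (-20.5301, -16.0699).
The interval (-20.5301, -16.0699) does not contain 0, so the difference is significant.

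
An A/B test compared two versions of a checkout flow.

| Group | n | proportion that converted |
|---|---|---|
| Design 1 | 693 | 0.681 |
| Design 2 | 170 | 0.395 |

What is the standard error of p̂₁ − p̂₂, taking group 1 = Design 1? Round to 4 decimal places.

The two standard errors are √(0.6810×0.3190/693) = 0.01771 and √(0.3950×0.6050/170) = 0.03749.
Because the samples are independent, SE_diff = √(0.01771² + 0.03749²) = 0.04146.

0.0415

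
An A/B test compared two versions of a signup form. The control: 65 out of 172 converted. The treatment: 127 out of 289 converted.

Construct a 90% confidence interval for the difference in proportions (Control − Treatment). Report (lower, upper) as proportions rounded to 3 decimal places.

(-0.139, 0.016)

Sample proportions: 65/172 = 0.3779, 127/289 = 0.4394.
Each SE is √(p̂(1−p̂)/n): √(0.3779·0.6221/172) = 0.03697 and √(0.4394·0.5606/289) = 0.02919.
SE(p̂₁ − p̂₂) = √(SE₁² + SE₂²) = √(0.0013667809 + 0.0008520561) = 0.04710, since the two samples are independent.
At 90% confidence z* = 1.645; margin = 1.645 × 0.04710 = 0.07748.
The difference is 0.3779 − 0.4394 = -0.0615, so the interval is -0.0615 ± 0.07748 = (-0.139, 0.016).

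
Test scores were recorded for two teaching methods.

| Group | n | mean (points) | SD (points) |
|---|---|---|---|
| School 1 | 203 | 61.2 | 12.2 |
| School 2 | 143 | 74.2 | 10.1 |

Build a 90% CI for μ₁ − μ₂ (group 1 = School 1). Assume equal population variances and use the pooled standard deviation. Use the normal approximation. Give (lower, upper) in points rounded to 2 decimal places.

(-15.04, -10.96)

s_p = √[((n₁−1)s₁² + (n₂−1)s₂²)/(n₁+n₂−2)] = √[(202·12.2² + 142·10.1²)/344] = 11.3802.
SE = 11.3802·√(1/203 + 1/143) = 1.2424.
With z* = 1.645, margin = 1.645 × 1.2424 = 2.0437.
x̄₁ − x̄₂ = 61.2 − 74.2 = -13.0000; interval -13.0000 ± 2.0437 = (-15.04, -10.96).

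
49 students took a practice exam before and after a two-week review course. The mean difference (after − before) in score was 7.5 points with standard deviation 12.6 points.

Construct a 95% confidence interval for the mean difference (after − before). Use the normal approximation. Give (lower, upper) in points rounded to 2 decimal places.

This is a matched-pairs design, so SE = s_d/√n = 12.6/√49 = 1.8000.
Margin = 1.960 × 1.8000 = 3.5280; the interval is 7.5 ± 3.5280 = (3.97, 11.03).

(3.97, 11.03)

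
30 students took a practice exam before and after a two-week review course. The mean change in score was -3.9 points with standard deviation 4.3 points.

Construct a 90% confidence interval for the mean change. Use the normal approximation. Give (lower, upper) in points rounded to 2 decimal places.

This is a matched-pairs design, so SE = s_d/√n = 4.3/√30 = 0.7851.
Margin = 1.645 × 0.7851 = 1.2915; the interval is -3.9 ± 1.2915 = (-5.19, -2.61).

(-5.19, -2.61)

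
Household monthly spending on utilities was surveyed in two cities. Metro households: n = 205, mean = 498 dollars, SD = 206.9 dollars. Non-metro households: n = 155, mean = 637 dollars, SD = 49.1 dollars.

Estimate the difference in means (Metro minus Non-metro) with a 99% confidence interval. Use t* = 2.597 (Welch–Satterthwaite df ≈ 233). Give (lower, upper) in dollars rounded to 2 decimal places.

SE₁ = s₁/√n₁ = 206.9/√205 = 14.4505; SE₂ = 49.1/√155 = 3.9438.
Independent samples, unequal variances: SE_diff = √(SE₁² + SE₂²) = √(208.81695025 + 15.55355844) = 14.9790.
t* = 2.597, so margin of error = 2.597 × 14.9790 = 38.9005.
Difference in means = 498 − 637 = -139.0000.
-139.0000 ± 38.9005 → (-177.90, -100.10).

(-177.90, -100.10)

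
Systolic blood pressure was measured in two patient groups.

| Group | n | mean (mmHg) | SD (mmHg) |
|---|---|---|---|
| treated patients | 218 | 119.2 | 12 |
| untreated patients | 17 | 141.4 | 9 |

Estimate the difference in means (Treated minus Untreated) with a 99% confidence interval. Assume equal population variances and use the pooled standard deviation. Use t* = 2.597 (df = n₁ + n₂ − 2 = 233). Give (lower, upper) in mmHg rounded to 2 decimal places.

(-29.93, -14.47)

s_p = √[((n₁−1)s₁² + (n₂−1)s₂²)/(n₁+n₂−2)] = √[(217·12² + 16·9²)/233] = 11.8184.
SE = 11.8184·√(1/218 + 1/17) = 2.9760.
With t* = 2.597, margin = 2.597 × 2.9760 = 7.7287.
x̄₁ − x̄₂ = 119.2 − 141.4 = -22.2000; interval -22.2000 ± 7.7287 = (-29.93, -14.47).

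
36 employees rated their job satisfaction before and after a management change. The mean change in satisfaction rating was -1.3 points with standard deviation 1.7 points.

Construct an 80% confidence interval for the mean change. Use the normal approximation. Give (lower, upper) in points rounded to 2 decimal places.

Paired design: SE = s_d/√n = 1.7/√36 = 0.2833.
z* = 1.282; margin of error = 1.282 × 0.2833 = 0.3632.
-1.3 ± 0.3632 → (-1.66, -0.94).

(-1.66, -0.94)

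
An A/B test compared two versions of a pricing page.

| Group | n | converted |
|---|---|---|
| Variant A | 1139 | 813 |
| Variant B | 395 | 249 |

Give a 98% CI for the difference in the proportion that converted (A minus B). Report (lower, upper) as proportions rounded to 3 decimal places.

(0.019, 0.148)

Sample proportions: 813/1139 = 0.7138, 249/395 = 0.6304.
Each SE is √(p̂(1−p̂)/n): √(0.7138·0.2862/1139) = 0.01339 and √(0.6304·0.3696/395) = 0.02429.
SE(p̂₁ − p̂₂) = √(SE₁² + SE₂²) = √(0.0001792921 + 0.0005900041) = 0.02774, since the two samples are independent.
At 98% confidence z* = 2.326; margin = 2.326 × 0.02774 = 0.06452.
The difference is 0.7138 − 0.6304 = 0.0834, so the interval is 0.0834 ± 0.06452 = (0.019, 0.148).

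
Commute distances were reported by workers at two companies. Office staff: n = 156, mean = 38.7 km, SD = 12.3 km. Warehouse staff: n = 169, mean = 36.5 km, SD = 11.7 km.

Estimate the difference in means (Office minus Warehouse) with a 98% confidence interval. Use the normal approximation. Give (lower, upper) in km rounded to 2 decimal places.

(-0.90, 5.30)

Per-group SEs: s₁/√n₁ = 12.3/√156 = 0.9848, s₂/√n₂ = 11.7/√169 = 0.9000.
Unpooled SE of the difference: √(0.96983104 + 0.81) = 1.3341.
Margin of error = z* · SE = 2.326 × 1.3341 = 3.1031.
x̄₁ − x̄₂ = 38.7 − 36.5 = 2.2000.
CI: 2.2000 ± 3.1031 = (-0.90, 5.30).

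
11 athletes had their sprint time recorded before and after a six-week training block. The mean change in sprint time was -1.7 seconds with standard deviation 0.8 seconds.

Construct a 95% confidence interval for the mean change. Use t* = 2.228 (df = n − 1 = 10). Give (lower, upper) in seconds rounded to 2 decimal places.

Paired design: SE = s_d/√n = 0.8/√11 = 0.2412.
t* = 2.228; margin of error = 2.228 × 0.2412 = 0.5374.
-1.7 ± 0.5374 → (-2.24, -1.16).

(-2.24, -1.16)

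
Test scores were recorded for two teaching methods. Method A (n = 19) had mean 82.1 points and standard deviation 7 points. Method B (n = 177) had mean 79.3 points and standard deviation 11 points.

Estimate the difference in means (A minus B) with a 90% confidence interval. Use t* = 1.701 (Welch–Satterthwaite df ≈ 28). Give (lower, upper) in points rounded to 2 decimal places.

(-0.27, 5.87)

Standard errors of each mean: 7/√19 = 1.6059 and 11/√177 = 0.8268.
SE(x̄₁ − x̄₂) = √(1.6059² + 0.8268²) = 1.8062 for independent samples with unequal variances.
With t* = 1.701, the margin is 1.701 × 1.8062 = 3.0723.
x̄₁ − x̄₂ = 82.1 − 79.3 = 2.8000; the interval is 2.8000 ± 3.0723 = (-0.27, 5.87).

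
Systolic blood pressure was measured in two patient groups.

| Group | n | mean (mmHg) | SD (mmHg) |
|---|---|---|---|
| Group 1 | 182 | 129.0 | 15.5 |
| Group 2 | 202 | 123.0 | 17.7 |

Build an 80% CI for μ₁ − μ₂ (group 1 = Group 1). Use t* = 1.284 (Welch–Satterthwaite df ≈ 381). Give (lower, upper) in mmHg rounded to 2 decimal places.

(3.82, 8.18)

Standard errors of each mean: 15.5/√182 = 1.1489 and 17.7/√202 = 1.2454.
SE(x̄₁ − x̄₂) = √(1.1489² + 1.2454²) = 1.6944 for independent samples with unequal variances.
With t* = 1.284, the margin is 1.284 × 1.6944 = 2.1756.
x̄₁ − x̄₂ = 129.0 − 123.0 = 6.0000; the interval is 6.0000 ± 2.1756 = (3.82, 8.18).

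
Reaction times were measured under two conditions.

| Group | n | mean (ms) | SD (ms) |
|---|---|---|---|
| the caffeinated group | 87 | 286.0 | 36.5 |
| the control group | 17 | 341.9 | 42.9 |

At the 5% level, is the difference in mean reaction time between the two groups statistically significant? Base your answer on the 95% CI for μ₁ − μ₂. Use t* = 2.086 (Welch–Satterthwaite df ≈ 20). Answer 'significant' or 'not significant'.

Per-group SEs: s₁/√n₁ = 36.5/√87 = 3.9132, s₂/√n₂ = 42.9/√17 = 10.4048.
Unpooled SE of the difference: √(15.31313424 + 108.25986304) = 11.1163.
Margin of error = t* · SE = 2.086 × 11.1163 = 23.1886.
x̄₁ − x̄₂ = 286.0 − 341.9 = -55.9000.
CI: -55.9000 ± 23.1886 = (-79.0886, -32.7114).
The interval (-79.0886, -32.7114) does not contain 0, so the difference is significant.

significant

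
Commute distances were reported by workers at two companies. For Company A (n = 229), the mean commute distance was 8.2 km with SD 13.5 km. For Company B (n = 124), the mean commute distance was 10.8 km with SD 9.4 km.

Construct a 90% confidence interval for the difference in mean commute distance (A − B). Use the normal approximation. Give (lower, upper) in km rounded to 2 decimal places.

(-4.62, -0.58)

Per-group SEs: s₁/√n₁ = 13.5/√229 = 0.8921, s₂/√n₂ = 9.4/√124 = 0.8441.
Unpooled SE of the difference: √(0.79584241 + 0.71250481) = 1.2281.
Margin of error = z* · SE = 1.645 × 1.2281 = 2.0202.
x̄₁ − x̄₂ = 8.2 − 10.8 = -2.6000.
CI: -2.6000 ± 2.0202 = (-4.62, -0.58).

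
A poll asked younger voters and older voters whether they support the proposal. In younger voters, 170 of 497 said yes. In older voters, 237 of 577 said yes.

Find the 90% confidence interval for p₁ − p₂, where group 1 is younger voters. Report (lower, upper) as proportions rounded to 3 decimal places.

(-0.117, -0.020)

Sample proportions: 170/497 = 0.3421, 237/577 = 0.4107.
Each SE is √(p̂(1−p̂)/n): √(0.3421·0.6579/497) = 0.02128 and √(0.4107·0.5893/577) = 0.02048.
SE(p̂₁ − p̂₂) = √(SE₁² + SE₂²) = √(0.0004528384 + 0.0004194304) = 0.02953, since the two samples are independent.
At 90% confidence z* = 1.645; margin = 1.645 × 0.02953 = 0.04858.
The difference is 0.3421 − 0.4107 = -0.0686, so the interval is -0.0686 ± 0.04858 = (-0.117, -0.020).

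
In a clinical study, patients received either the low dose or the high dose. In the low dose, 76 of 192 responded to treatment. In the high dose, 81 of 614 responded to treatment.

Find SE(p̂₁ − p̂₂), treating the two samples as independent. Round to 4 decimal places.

0.0378

p̂₁ = 76/192 = 0.3958 and p̂₂ = 81/614 = 0.1319.
SE₁ = √(p̂₁(1−p̂₁)/n₁) = √(0.3958·0.6042/192) = 0.03529; SE₂ = √(0.1319·0.8681/614) = 0.01366.
Independent samples: SE of the difference = √(SE₁² + SE₂²) = √(0.0012453841 + 0.0001865956) = 0.03784.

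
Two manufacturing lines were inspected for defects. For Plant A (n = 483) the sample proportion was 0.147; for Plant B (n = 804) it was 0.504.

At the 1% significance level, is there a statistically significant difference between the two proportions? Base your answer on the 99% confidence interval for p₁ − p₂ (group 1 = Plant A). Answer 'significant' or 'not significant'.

significant

The two standard errors are √(0.1470×0.8530/483) = 0.01611 and √(0.5040×0.4960/804) = 0.01763.
Because the samples are independent, SE_diff = √(0.01611² + 0.01763²) = 0.02388.
Using z* = 2.576 for 99%, ME = 2.576 × 0.02388 = 0.06151.
p̂₁ − p̂₂ = -0.3570; interval -0.3570 ± 0.06151 gives (-0.41851, -0.29549).
The interval (-0.41851, -0.29549) does not contain 0, so the difference is significant.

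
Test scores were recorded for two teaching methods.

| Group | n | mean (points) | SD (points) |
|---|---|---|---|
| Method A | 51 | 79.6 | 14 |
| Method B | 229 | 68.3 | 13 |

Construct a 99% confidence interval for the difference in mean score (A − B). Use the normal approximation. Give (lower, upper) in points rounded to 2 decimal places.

Standard errors of each mean: 14/√51 = 1.9604 and 13/√229 = 0.8591.
SE(x̄₁ − x̄₂) = √(1.9604² + 0.8591²) = 2.1404 for independent samples with unequal variances.
With z* = 2.576, the margin is 2.576 × 2.1404 = 5.5137.
x̄₁ − x̄₂ = 79.6 − 68.3 = 11.3000; the interval is 11.3000 ± 5.5137 = (5.79, 16.81).

(5.79, 16.81)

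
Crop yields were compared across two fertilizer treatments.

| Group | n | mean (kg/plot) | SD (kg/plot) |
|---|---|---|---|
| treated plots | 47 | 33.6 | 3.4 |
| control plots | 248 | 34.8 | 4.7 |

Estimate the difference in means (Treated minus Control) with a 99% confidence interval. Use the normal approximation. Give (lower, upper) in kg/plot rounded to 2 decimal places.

SE₁ = s₁/√n₁ = 3.4/√47 = 0.4959; SE₂ = 4.7/√248 = 0.2985.
Independent samples, unequal variances: SE_diff = √(SE₁² + SE₂²) = √(0.24591681 + 0.08910225) = 0.5788.
z* = 2.576, so margin of error = 2.576 × 0.5788 = 1.4910.
Difference in means = 33.6 − 34.8 = -1.2000.
-1.2000 ± 1.4910 → (-2.69, 0.29).

(-2.69, 0.29)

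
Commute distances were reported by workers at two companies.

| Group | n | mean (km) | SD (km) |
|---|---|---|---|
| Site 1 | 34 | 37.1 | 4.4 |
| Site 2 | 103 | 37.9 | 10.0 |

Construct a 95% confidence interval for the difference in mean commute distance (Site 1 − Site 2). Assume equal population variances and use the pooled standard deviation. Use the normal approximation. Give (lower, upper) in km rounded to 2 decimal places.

(-4.27, 2.67)

s_p = √[((n₁−1)s₁² + (n₂−1)s₂²)/(n₁+n₂−2)] = √[(33·4.4² + 102·10.0²)/135] = 8.9604.
SE = 8.9604·√(1/34 + 1/103) = 1.7723.
With z* = 1.960, margin = 1.960 × 1.7723 = 3.4737.
x̄₁ − x̄₂ = 37.1 − 37.9 = -0.8000; interval -0.8000 ± 3.4737 = (-4.27, 2.67).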